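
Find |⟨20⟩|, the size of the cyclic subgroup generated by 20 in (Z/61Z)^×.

5

Since 20 ∈ (Z/61Z)^×, its order divides φ(61) = 61 − 1 = 60 = 2^2 · 3 · 5.
Divisors of 60: 1, 2, 3, 4, 5, 6, 10, 12, 15, 20, 30, 60.
Check 20^d mod 61 for each divisor in increasing order:
20^1 ≡ 20
20^2 ≡ 34
20^3 ≡ 9
20^4 ≡ 58
20^5 ≡ 1
The smallest such exponent is 5, so the order of 20 is 5.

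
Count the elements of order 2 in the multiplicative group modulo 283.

φ(283) = 283 − 1 = 282 = 2 · 3 · 47.
Since (Z/283Z)^× is cyclic of order 282, the number of elements of order d is φ(d) when d | 282 and 0 otherwise.
2 | 282, and φ(2) = 2 − 1 = 1.

1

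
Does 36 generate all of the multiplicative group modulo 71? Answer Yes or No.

φ(71) = 71 − 1 = 70 = 2 · 5 · 7.
36 is a primitive root mod 71 iff 36^(φ(71)/q) ≢ 1 for every prime q | φ(71), i.e. q ∈ {2, 5, 7}.
36^35 ≡ 1 (mod 71)  [q = 2: ≡ 1 ✗]
36^14 ≡ 25 (mod 71)  [q = 5: ≢ 1 ✓]
36^10 ≡ 45 (mod 71)  [q = 7: ≢ 1 ✓]
36^35 ≡ 1 shows ord(36) | 35, strictly less than φ(71); not a primitive root.

No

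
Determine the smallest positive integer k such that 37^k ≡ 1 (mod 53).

26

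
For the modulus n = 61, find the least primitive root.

φ(61) = 61 − 1 = 60 = 2^2 · 3 · 5.
Test candidates g = 2, 3, … against the prime factors q ∈ {2, 3, 5} of φ(61): g is a generator iff g^(60/q) ≢ 1 for every such q.
g = 2: 2^30 ≡ 60; 2^20 ≡ 47; 2^12 ≡ 9 — none is 1, so 2 is a primitive root.
The smallest primitive root modulo 61 is 2.

2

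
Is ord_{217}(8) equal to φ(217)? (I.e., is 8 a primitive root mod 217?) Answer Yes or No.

No

217 = 7 · 31 is a product of two distinct odd primes, so (Z/217Z)^× ≅ (Z/7Z)^× × (Z/31Z)^× is not cyclic.
No primitive root modulo 217 exists; in particular 8 is not one.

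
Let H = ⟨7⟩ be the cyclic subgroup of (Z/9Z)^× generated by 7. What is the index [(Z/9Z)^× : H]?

2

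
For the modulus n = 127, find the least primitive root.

φ(127) = 127 − 1 = 126 = 2 · 3^2 · 7.
Test candidates g = 2, 3, … against the prime factors q ∈ {2, 3, 7} of φ(127): g is a generator iff g^(126/q) ≢ 1 for every such q.
g = 2: 2^63 ≡ 1 — hits 1, so not a primitive root.
g = 3: 3^63 ≡ 126; 3^42 ≡ 107; 3^18 ≡ 4 — none is 1, so 3 is a primitive root.
Hence the least primitive root of 127 is 3.

3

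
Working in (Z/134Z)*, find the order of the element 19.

Since 19 ∈ (Z/134Z)^×, its order divides φ(134) = φ(2)·φ(67) = 1·66 = 66 = 2 · 3 · 11.
Divisors of 66: 1, 2, 3, 6, 11, 22, 33, 66.
Compute 19^d (mod 134) for the divisors d until we hit 1:
19^1 ≡ 19 (mod 134)
19^2 ≡ 93 (mod 134)
19^3 ≡ 25 (mod 134)
19^6 ≡ 89 (mod 134)
19^11 ≡ 29 (mod 134)
19^22 ≡ 37 (mod 134)
19^33 ≡ 1 (mod 134) ✓
Hence ord(19) = 33.

33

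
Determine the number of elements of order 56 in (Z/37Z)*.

0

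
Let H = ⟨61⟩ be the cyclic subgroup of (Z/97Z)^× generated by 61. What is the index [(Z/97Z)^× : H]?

Since 61 ∈ (Z/97Z)^×, its order divides φ(97) = 97 − 1 = 96 = 2^5 · 3.
Divisors of 96: 1, 2, 3, 4, 6, 8, 12, 16, 24, 32, 48, 96.
Compute 61^d (mod 97) for the divisors d until we hit 1:
61^1 ≡ 61
61^2 ≡ 35
61^3 ≡ 1
Thus |⟨61⟩| = ord(61) = 3.
The index is φ(97) / ord(61) = 96 / 3 = 32.

32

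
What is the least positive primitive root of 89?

φ(89) = 89 − 1 = 88 = 2^3 · 11.
g is a primitive root iff g^(88/q) ≢ 1 (mod 89) for each prime q ∈ {2, 11}.
g = 2: 2^44 ≡ 1 — hits 1, so not a primitive root.
g = 3: 3^44 ≡ 88; 3^8 ≡ 64 — none is 1, so 3 is a primitive root.
The smallest primitive root modulo 89 is 3.

3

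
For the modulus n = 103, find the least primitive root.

5

φ(103) = 103 − 1 = 102 = 2 · 3 · 17.
Test candidates g = 2, 3, … against the prime factors q ∈ {2, 3, 17} of φ(103): g is a generator iff g^(102/q) ≢ 1 for every such q.
g = 2: 2^51 ≡ 1 — hits 1, so not a primitive root.
g = 3: 3^51 ≡ 102; 3^34 ≡ 1 — hits 1, so not a primitive root.
g = 4: 4^51 ≡ 1 — hits 1, so not a primitive root.
g = 5: 5^51 ≡ 102; 5^34 ≡ 56; 5^6 ≡ 72 — none is 1, so 5 is a primitive root.
The smallest primitive root modulo 103 is 5.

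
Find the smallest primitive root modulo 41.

6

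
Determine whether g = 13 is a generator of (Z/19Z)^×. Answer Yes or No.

Yes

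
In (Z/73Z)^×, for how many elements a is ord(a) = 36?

12

φ(73) = 73 − 1 = 72 = 2^3 · 3^2.
(Z/73Z)^× is cyclic (|G| = 72); a cyclic group of order m has exactly φ(d) elements of each order d | m, and none otherwise.
36 = 2^2 · 3^2 divides 72, and φ(36) = 12.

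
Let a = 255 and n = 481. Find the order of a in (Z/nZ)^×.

The order of 255 must divide φ(481) = φ(13·37) = (13−1)·(37−1) = 12·36 = 432 = 2^4 · 3^3.
Divisors of 432: 1, 2, 3, 4, 6, 8, 9, 12, 16, 18, 24, 27, 36, 48, 54, 72, 108, 144, 216, 432.
Test each divisor d:
255^1 ≡ 255 (mod 481)
255^2 ≡ 90 (mod 481)
255^3 ≡ 343 (mod 481)
255^4 ≡ 404 (mod 481)
255^6 ≡ 285 (mod 481)
255^8 ≡ 157 (mod 481)
255^9 ≡ 112 (mod 481)
255^12 ≡ 417 (mod 481)
255^16 ≡ 118 (mod 481)
255^18 ≡ 38 (mod 481)
255^24 ≡ 248 (mod 481)
255^27 ≡ 408 (mod 481)
255^36 ≡ 1 (mod 481) ✓
So ord_481(255) = 36.

36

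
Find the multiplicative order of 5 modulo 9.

6

ord(5) | φ(9) = φ(3^2) = 3·(3−1) = 6 = 2 · 3.
Divisors of 6: 1, 2, 3, 6.
Check 5^d mod 9 for each divisor in increasing order:
5^1 ≡ 5 (mod 9)
5^2 ≡ 7 (mod 9)
5^3 ≡ 8 (mod 9)
5^6 ≡ 1 (mod 9) ✓
Therefore the multiplicative order of 5 modulo 9 is 6.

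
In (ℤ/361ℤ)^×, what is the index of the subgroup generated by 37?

By Lagrange's theorem, ord_361(37) divides φ(361) = φ(19^2) = 19·(19−1) = 342 = 2 · 3^2 · 19.
Divisors of 342: 1, 2, 3, 6, 9, 18, 19, 38, 57, 114, 171, 342.
Compute 37^d (mod 361) for the divisors d until we hit 1:
37^1 ≡ 37 (mod 361)
37^2 ≡ 286 (mod 361)
37^3 ≡ 113 (mod 361)
37^6 ≡ 134 (mod 361)
37^9 ≡ 341 (mod 361)
37^18 ≡ 39 (mod 361)
37^19 ≡ 360 (mod 361)
37^38 ≡ 1 (mod 361) ✓
The order of 37 is 38, so the subgroup it generates has 38 elements.
The index is φ(361) / ord(37) = 342 / 38 = 9.

9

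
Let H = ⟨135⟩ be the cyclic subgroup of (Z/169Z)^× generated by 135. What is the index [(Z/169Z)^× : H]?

3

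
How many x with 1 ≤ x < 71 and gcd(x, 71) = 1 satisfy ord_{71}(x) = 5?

4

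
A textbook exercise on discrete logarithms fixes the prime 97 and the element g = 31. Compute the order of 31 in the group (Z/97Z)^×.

48

ord(31) | φ(97) = 97 − 1 = 96 = 2^5 · 3.
Divisors of 96: 1, 2, 3, 4, 6, 8, 12, 16, 24, 32, 48, 96.
Compute 31^d (mod 97) for the divisors d until we hit 1:
31^1 ≡ 31 (mod 97)
31^2 ≡ 88 (mod 97)
31^3 ≡ 12 (mod 97)
31^4 ≡ 81 (mod 97)
31^6 ≡ 47 (mod 97)
31^8 ≡ 62 (mod 97)
31^12 ≡ 75 (mod 97)
31^16 ≡ 61 (mod 97)
31^24 ≡ 96 (mod 97)
31^32 ≡ 35 (mod 97)
31^48 ≡ 1 (mod 97) ✓
Therefore the multiplicative order of 31 modulo 97 is 48.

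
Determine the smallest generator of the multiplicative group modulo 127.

3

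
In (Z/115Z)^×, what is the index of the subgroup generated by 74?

The order of 74 must divide φ(115) = φ(5·23) = (5−1)·(23−1) = 4·22 = 88 = 2^3 · 11.
Divisors of 88: 1, 2, 4, 8, 11, 22, 44, 88.
Test each divisor d:
74^1 ≡ 74 (mod 115)
74^2 ≡ 71 (mod 115)
74^4 ≡ 96 (mod 115)
74^8 ≡ 16 (mod 115)
74^11 ≡ 114 (mod 115)
74^22 ≡ 1 (mod 115) ✓
Thus |⟨74⟩| = ord(74) = 22.
Index = |(Z/115Z)^×| / |⟨74⟩| = 88 / 22 = 4.

4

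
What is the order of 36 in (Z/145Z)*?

ord(36) | φ(145) = φ(5·29) = (5−1)·(29−1) = 4·28 = 112 = 2^4 · 7.
Divisors of 112: 1, 2, 4, 7, 8, 14, 16, 28, 56, 112.
Compute 36^d (mod 145) for the divisors d until we hit 1:
36^1 ≡ 36 (mod 145)
36^2 ≡ 136 (mod 145)
36^4 ≡ 81 (mod 145)
36^7 ≡ 1 (mod 145) ✓
The smallest such exponent is 7, so the order of 36 is 7.

7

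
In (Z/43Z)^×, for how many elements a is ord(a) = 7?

6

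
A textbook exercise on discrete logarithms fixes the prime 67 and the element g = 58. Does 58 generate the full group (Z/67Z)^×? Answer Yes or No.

No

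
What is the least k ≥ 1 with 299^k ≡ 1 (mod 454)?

ord(299) | φ(454) = φ(2)·φ(227) = 1·226 = 226 = 2 · 113.
Divisors of 226: 1, 2, 113, 226.
Evaluate successive powers at the divisors of 226:
299^1 ≡ 299
299^2 ≡ 417
299^113 ≡ 453
299^226 ≡ 1
The smallest such exponent is 226, so the order of 299 is 226.

226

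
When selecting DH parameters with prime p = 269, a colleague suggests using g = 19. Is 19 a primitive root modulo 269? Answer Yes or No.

φ(269) = 269 − 1 = 268 = 2^2 · 67.
19 is a primitive root mod 269 iff 19^(φ(269)/q) ≢ 1 for every prime q | φ(269), i.e. q ∈ {2, 67}.
19^134 ≡ 268 (mod 269)  [q = 2: ≢ 1 ✓]
19^4 ≡ 125 (mod 269)  [q = 67: ≢ 1 ✓]
Every test exponent gives a nontrivial residue, hence 19 generates the full group.

Yes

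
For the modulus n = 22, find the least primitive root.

7

φ(22) = φ(2)·φ(11) = 1·10 = 10 = 2 · 5.
g is a primitive root iff g^(10/q) ≢ 1 (mod 22) for each prime q ∈ {2, 5}.
g = 2: gcd(2, 22) = 2 > 1, not a unit — skip.
g = 3: 3^5 ≡ 1 — hits 1, so not a primitive root.
g = 4: gcd(4, 22) = 2 > 1, not a unit — skip.
g = 5: 5^5 ≡ 1 — hits 1, so not a primitive root.
g = 6: gcd(6, 22) = 2 > 1, not a unit — skip.
g = 7: 7^5 ≡ 21; 7^2 ≡ 5 — none is 1, so 7 is a primitive root.
The smallest primitive root modulo 22 is 7.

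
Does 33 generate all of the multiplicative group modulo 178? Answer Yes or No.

Yes

φ(178) = φ(2)·φ(89) = 1·88 = 88 = 2^3 · 11.
33 is a primitive root mod 178 iff 33^(φ(178)/q) ≢ 1 for every prime q | φ(178), i.e. q ∈ {2, 11}.
33^44 ≡ 177 (mod 178)  [q = 2: ≢ 1 ✓]
33^8 ≡ 105 (mod 178)  [q = 11: ≢ 1 ✓]
All checks pass, so 33 has order 88 and is a primitive root modulo 178.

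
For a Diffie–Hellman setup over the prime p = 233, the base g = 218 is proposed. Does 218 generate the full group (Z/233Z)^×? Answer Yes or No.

φ(233) = 233 − 1 = 232 = 2^3 · 29.
It suffices to check that the order of 218 is not a proper divisor of 232: compute 218^(232/q) for q ∈ {2, 29}.
218^116 ≡ 1 (mod 233)  [q = 2: ≡ 1 ✗]
218^8 ≡ 135 (mod 233)  [q = 29: ≢ 1 ✓]
218^116 ≡ 1 shows ord(218) | 116, strictly less than φ(233); not a primitive root.

No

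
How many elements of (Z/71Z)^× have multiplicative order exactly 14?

6

φ(71) = 71 − 1 = 70 = 2 · 5 · 7.
Since (Z/71Z)^× is cyclic of order 70, the number of elements of order d is φ(d) when d | 70 and 0 otherwise.
14 = 2 · 7 divides 70, and φ(14) = 6.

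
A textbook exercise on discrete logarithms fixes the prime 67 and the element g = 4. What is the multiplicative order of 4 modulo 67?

33

ord(4) | φ(67) = 67 − 1 = 66 = 2 · 3 · 11.
Divisors of 66: 1, 2, 3, 6, 11, 22, 33, 66.
Check 4^d mod 67 for each divisor in increasing order:
4^1 ≡ 4
4^2 ≡ 16
4^3 ≡ 64
4^6 ≡ 9
4^11 ≡ 37
4^22 ≡ 29
4^33 ≡ 1
So ord_67(4) = 33.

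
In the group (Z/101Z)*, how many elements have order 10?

4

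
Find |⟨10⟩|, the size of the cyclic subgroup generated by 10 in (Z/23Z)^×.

22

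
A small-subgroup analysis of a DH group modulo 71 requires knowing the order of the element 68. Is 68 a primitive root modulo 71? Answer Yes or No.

Yes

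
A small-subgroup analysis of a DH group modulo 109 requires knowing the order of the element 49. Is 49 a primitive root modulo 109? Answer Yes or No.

No

φ(109) = 109 − 1 = 108 = 2^2 · 3^3.
49 is a primitive root mod 109 iff 49^(φ(109)/q) ≢ 1 for every prime q | φ(109), i.e. q ∈ {2, 3}.
49^54 ≡ 1 (mod 109)  [q = 2: ≡ 1 ✗]
49^36 ≡ 45 (mod 109)  [q = 3: ≢ 1 ✓]
49^54 ≡ 1 shows ord(49) | 54, strictly less than φ(109); not a primitive root.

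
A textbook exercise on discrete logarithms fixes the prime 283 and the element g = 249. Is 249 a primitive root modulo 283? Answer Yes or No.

Yes

φ(283) = 283 − 1 = 282 = 2 · 3 · 47.
249 is a primitive root mod 283 iff 249^(φ(283)/q) ≢ 1 for every prime q | φ(283), i.e. q ∈ {2, 3, 47}.
249^141 ≡ 282 (mod 283)  [q = 2: ≢ 1 ✓]
249^94 ≡ 44 (mod 283)  [q = 3: ≢ 1 ✓]
249^6 ≡ 240 (mod 283)  [q = 47: ≢ 1 ✓]
All checks pass, so 249 has order 282 and is a primitive root modulo 283.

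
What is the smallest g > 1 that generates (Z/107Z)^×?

φ(107) = 107 − 1 = 106 = 2 · 53.
g is a primitive root iff g^(106/q) ≢ 1 (mod 107) for each prime q ∈ {2, 53}.
g = 2: 2^53 ≡ 106; 2^2 ≡ 4 — none is 1, so 2 is a primitive root.
Hence the least primitive root of 107 is 2.

2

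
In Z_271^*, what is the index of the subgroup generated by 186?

1

By Lagrange's theorem, ord_271(186) divides φ(271) = 271 − 1 = 270 = 2 · 3^3 · 5.
Divisors of 270: 1, 2, 3, 5, 6, 9, 10, 15, 18, 27, 30, 45, 54, 90, 135, 270.
Evaluate successive powers at the divisors of 270:
186^1 ≡ 186 (mod 271)
186^2 ≡ 179 (mod 271)
186^3 ≡ 232 (mod 271)
186^5 ≡ 65 (mod 271)
186^6 ≡ 166 (mod 271)
186^9 ≡ 30 (mod 271)
186^10 ≡ 160 (mod 271)
186^15 ≡ 102 (mod 271)
186^18 ≡ 87 (mod 271)
186^27 ≡ 171 (mod 271)
186^30 ≡ 106 (mod 271)
186^45 ≡ 243 (mod 271)
186^54 ≡ 244 (mod 271)
186^90 ≡ 242 (mod 271)
186^135 ≡ 270 (mod 271)
186^270 ≡ 1 (mod 271) ✓
So ord_271(186) = 270, hence |⟨186⟩| = 270.
[(Z/271Z)^× : ⟨186⟩] = 270/270 = 1.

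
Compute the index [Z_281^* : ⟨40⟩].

By Lagrange's theorem, ord_281(40) divides φ(281) = 281 − 1 = 280 = 2^3 · 5 · 7.
Divisors of 280: 1, 2, 4, 5, 7, 8, 10, 14, 20, 28, 35, 40, 56, 70, 140, 280.
Check 40^d mod 281 for each divisor in increasing order:
40^1 ≡ 40
40^2 ≡ 195
40^4 ≡ 90
40^5 ≡ 228
40^7 ≡ 62
40^8 ≡ 232
40^10 ≡ 280
40^14 ≡ 191
40^20 ≡ 1
So ord_281(40) = 20, hence |⟨40⟩| = 20.
The index is φ(281) / ord(40) = 280 / 20 = 14.

14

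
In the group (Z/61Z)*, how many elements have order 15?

8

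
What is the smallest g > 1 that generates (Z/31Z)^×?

φ(31) = 31 − 1 = 30 = 2 · 3 · 5.
g is a primitive root iff g^(30/q) ≢ 1 (mod 31) for each prime q ∈ {2, 3, 5}.
g = 2: 2^15 ≡ 1 — hits 1, so not a primitive root.
g = 3: 3^15 ≡ 30; 3^10 ≡ 25; 3^6 ≡ 16 — none is 1, so 3 is a primitive root.
Hence the least primitive root of 31 is 3.

3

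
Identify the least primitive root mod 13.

2

φ(13) = 13 − 1 = 12 = 2^2 · 3.
Test candidates g = 2, 3, … against the prime factors q ∈ {2, 3} of φ(13): g is a generator iff g^(12/q) ≢ 1 for every such q.
g = 2: 2^6 ≡ 12; 2^4 ≡ 3 — none is 1, so 2 is a primitive root.
The smallest primitive root modulo 13 is 2.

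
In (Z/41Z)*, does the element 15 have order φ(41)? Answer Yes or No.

φ(41) = 41 − 1 = 40 = 2^3 · 5.
An element g generates (Z/41Z)^× iff g^(40/q) ≢ 1 (mod 41) for each prime q ∈ {2, 5}.
15^20 ≡ 40 (mod 41)  [q = 2: ≢ 1 ✓]
15^8 ≡ 18 (mod 41)  [q = 5: ≢ 1 ✓]
All checks pass, so 15 has order 40 and is a primitive root modulo 41.

Yes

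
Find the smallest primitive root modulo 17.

φ(17) = 17 − 1 = 16 = 2^4.
g is a primitive root iff g^(16/q) ≢ 1 (mod 17) for each prime q ∈ {2}.
g = 2: 2^8 ≡ 1 — hits 1, so not a primitive root.
g = 3: 3^8 ≡ 16 — none is 1, so 3 is a primitive root.
Hence the least primitive root of 17 is 3.

3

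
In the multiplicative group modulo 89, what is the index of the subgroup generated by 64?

8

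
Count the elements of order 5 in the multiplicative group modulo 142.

4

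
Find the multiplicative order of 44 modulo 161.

By Lagrange's theorem, ord_161(44) divides φ(161) = φ(7·23) = (7−1)·(23−1) = 6·22 = 132 = 2^2 · 3 · 11.
Divisors of 132: 1, 2, 3, 4, 6, 11, 12, 22, 33, 44, 66, 132.
Compute 44^d (mod 161) for the divisors d until we hit 1:
44^1 ≡ 44
44^2 ≡ 4
44^3 ≡ 15
44^4 ≡ 16
44^6 ≡ 64
44^11 ≡ 137
44^12 ≡ 71
44^22 ≡ 93
44^33 ≡ 22
44^44 ≡ 116
44^66 ≡ 1
Hence ord(44) = 66.

66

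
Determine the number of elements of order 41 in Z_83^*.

φ(83) = 83 − 1 = 82 = 2 · 41.
In a cyclic group of order 82, there are φ(d) elements of order d for each divisor d of 82, and zero for non-divisors.
41 | 82, and φ(41) = 41 − 1 = 40.

40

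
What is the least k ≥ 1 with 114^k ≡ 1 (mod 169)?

78

Since 114 ∈ (Z/169Z)^×, its order divides φ(169) = φ(13^2) = 13·(13−1) = 156 = 2^2 · 3 · 13.
Divisors of 156: 1, 2, 3, 4, 6, 12, 13, 26, 39, 52, 78, 156.
Check 114^d mod 169 for each divisor in increasing order:
114^1 ≡ 114 (mod 169)
114^2 ≡ 152 (mod 169)
114^3 ≡ 90 (mod 169)
114^4 ≡ 120 (mod 169)
114^6 ≡ 157 (mod 169)
114^12 ≡ 144 (mod 169)
114^13 ≡ 23 (mod 169)
114^26 ≡ 22 (mod 169)
114^39 ≡ 168 (mod 169)
114^52 ≡ 146 (mod 169)
114^78 ≡ 1 (mod 169) ✓
So ord_169(114) = 78.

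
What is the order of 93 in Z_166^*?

41

ord(93) | φ(166) = φ(2)·φ(83) = 1·82 = 82 = 2 · 41.
Divisors of 82: 1, 2, 41, 82.
Check 93^d mod 166 for each divisor in increasing order:
93^1 ≡ 93
93^2 ≡ 17
93^41 ≡ 1
The smallest such exponent is 41, so the order of 93 is 41.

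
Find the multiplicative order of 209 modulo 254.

63

Since 209 ∈ (Z/254Z)^×, its order divides φ(254) = φ(2)·φ(127) = 1·126 = 126 = 2 · 3^2 · 7.
Divisors of 126: 1, 2, 3, 6, 7, 9, 14, 18, 21, 42, 63, 126.
Compute 209^d (mod 254) for the divisors d until we hit 1:
209^1 ≡ 209
209^2 ≡ 247
209^3 ≡ 61
209^6 ≡ 165
209^7 ≡ 195
209^9 ≡ 159
209^14 ≡ 179
209^18 ≡ 135
209^21 ≡ 107
209^42 ≡ 19
209^63 ≡ 1
So ord_254(209) = 63.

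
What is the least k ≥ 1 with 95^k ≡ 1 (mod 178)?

88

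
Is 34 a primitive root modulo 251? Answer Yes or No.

Yes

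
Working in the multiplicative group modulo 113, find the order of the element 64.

14

Since 64 ∈ (Z/113Z)^×, its order divides φ(113) = 113 − 1 = 112 = 2^4 · 7.
Divisors of 112: 1, 2, 4, 7, 8, 14, 16, 28, 56, 112.
Check 64^d mod 113 for each divisor in increasing order:
64^1 ≡ 64
64^2 ≡ 28
64^4 ≡ 106
64^7 ≡ 112
64^8 ≡ 49
64^14 ≡ 1
The smallest such exponent is 14, so the order of 64 is 14.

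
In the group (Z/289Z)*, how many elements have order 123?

0

φ(289) = φ(17^2) = 17·(17−1) = 272 = 2^4 · 17.
Since (Z/289Z)^× is cyclic of order 272, the number of elements of order d is φ(d) when d | 272 and 0 otherwise.
Since 123 ∤ 272, the count is 0.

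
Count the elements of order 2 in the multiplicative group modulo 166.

φ(166) = φ(2)·φ(83) = 1·82 = 82 = 2 · 41.
Since (Z/166Z)^× is cyclic of order 82, the number of elements of order d is φ(d) when d | 82 and 0 otherwise.
2 | 82, and φ(2) = 2 − 1 = 1.

1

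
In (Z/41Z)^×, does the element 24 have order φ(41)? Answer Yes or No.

φ(41) = 41 − 1 = 40 = 2^3 · 5.
It suffices to check that the order of 24 is not a proper divisor of 40: compute 24^(40/q) for q ∈ {2, 5}.
24^20 ≡ 40 (mod 41)  [q = 2: ≢ 1 ✓]
24^8 ≡ 16 (mod 41)  [q = 5: ≢ 1 ✓]
None equal 1, so ord_41(24) = 40: 24 is a primitive root.

Yes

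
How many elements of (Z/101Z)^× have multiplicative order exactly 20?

8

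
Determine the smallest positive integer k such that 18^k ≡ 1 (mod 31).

15

By Lagrange's theorem, ord_31(18) divides φ(31) = 31 − 1 = 30 = 2 · 3 · 5.
Divisors of 30: 1, 2, 3, 5, 6, 10, 15, 30.
Check 18^d mod 31 for each divisor in increasing order:
18^1 ≡ 18 (mod 31)
18^2 ≡ 14 (mod 31)
18^3 ≡ 4 (mod 31)
18^5 ≡ 25 (mod 31)
18^6 ≡ 16 (mod 31)
18^10 ≡ 5 (mod 31)
18^15 ≡ 1 (mod 31) ✓
The smallest such exponent is 15, so the order of 18 is 15.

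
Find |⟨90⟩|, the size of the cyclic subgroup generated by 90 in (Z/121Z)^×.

Since 90 ∈ (Z/121Z)^×, its order divides φ(121) = φ(11^2) = 11·(11−1) = 110 = 2 · 5 · 11.
Divisors of 110: 1, 2, 5, 10, 11, 22, 55, 110.
Compute 90^d (mod 121) for the divisors d until we hit 1:
90^1 ≡ 90 (mod 121)
90^2 ≡ 114 (mod 121)
90^5 ≡ 54 (mod 121)
90^10 ≡ 12 (mod 121)
90^11 ≡ 112 (mod 121)
90^22 ≡ 81 (mod 121)
90^55 ≡ 120 (mod 121)
90^110 ≡ 1 (mod 121) ✓
The smallest such exponent is 110, so the order of 90 is 110.

110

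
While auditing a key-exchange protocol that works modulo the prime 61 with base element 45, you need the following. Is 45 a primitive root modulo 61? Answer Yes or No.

φ(61) = 61 − 1 = 60 = 2^2 · 3 · 5.
45 is a primitive root mod 61 iff 45^(φ(61)/q) ≢ 1 for every prime q | φ(61), i.e. q ∈ {2, 3, 5}.
45^30 ≡ 1 (mod 61)  [q = 2: ≡ 1 ✗]
45^20 ≡ 47 (mod 61)  [q = 3: ≢ 1 ✓]
45^12 ≡ 34 (mod 61)  [q = 5: ≢ 1 ✓]
Since 45^30 ≡ 1, the order of 45 divides 30 < 60, so 45 is not a primitive root.

No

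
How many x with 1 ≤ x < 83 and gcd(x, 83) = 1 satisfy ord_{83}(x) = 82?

φ(83) = 83 − 1 = 82 = 2 · 41.
(Z/83Z)^× is cyclic (|G| = 82); a cyclic group of order m has exactly φ(d) elements of each order d | m, and none otherwise.
82 = 2 · 41 divides 82, and φ(82) = 40.

40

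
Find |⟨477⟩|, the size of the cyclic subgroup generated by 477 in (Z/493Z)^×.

ord(477) | φ(493) = φ(17·29) = (17−1)·(29−1) = 16·28 = 448 = 2^6 · 7.
Divisors of 448: 1, 2, 4, 7, 8, 14, 16, 28, 32, 56, 64, 112, 224, 448.
Check 477^d mod 493 for each divisor in increasing order:
477^1 ≡ 477
477^2 ≡ 256
477^4 ≡ 460
477^7 ≡ 86
477^8 ≡ 103
477^14 ≡ 1
So ord_493(477) = 14.

14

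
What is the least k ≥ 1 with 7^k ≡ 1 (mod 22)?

By Lagrange's theorem, ord_22(7) divides φ(22) = φ(2)·φ(11) = 1·10 = 10 = 2 · 5.
Divisors of 10: 1, 2, 5, 10.
Evaluate successive powers at the divisors of 10:
7^1 ≡ 7 (mod 22)
7^2 ≡ 5 (mod 22)
7^5 ≡ 21 (mod 22)
7^10 ≡ 1 (mod 22) ✓
Therefore the multiplicative order of 7 modulo 22 is 10.

10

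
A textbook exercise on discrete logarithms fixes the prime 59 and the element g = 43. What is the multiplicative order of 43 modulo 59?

58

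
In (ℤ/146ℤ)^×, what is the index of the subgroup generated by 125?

ord(125) | φ(146) = φ(2)·φ(73) = 1·72 = 72 = 2^3 · 3^2.
Divisors of 72: 1, 2, 3, 4, 6, 8, 9, 12, 18, 24, 36, 72.
Test each divisor d:
125^1 ≡ 125 (mod 146)
125^2 ≡ 3 (mod 146)
125^3 ≡ 83 (mod 146)
125^4 ≡ 9 (mod 146)
125^6 ≡ 27 (mod 146)
125^8 ≡ 81 (mod 146)
125^9 ≡ 51 (mod 146)
125^12 ≡ 145 (mod 146)
125^18 ≡ 119 (mod 146)
125^24 ≡ 1 (mod 146) ✓
So ord_146(125) = 24, hence |⟨125⟩| = 24.
Index = |(Z/146Z)^×| / |⟨125⟩| = 72 / 24 = 3.

3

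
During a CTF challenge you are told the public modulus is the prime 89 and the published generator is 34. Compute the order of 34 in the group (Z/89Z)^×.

The order of 34 must divide φ(89) = 89 − 1 = 88 = 2^3 · 11.
Divisors of 88: 1, 2, 4, 8, 11, 22, 44, 88.
Compute 34^d (mod 89) for the divisors d until we hit 1:
34^1 ≡ 34 (mod 89)
34^2 ≡ 88 (mod 89)
34^4 ≡ 1 (mod 89) ✓
So ord_89(34) = 4.

4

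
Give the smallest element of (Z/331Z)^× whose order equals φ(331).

3

φ(331) = 331 − 1 = 330 = 2 · 3 · 5 · 11.
g is a primitive root iff g^(330/q) ≢ 1 (mod 331) for each prime q ∈ {2, 3, 5, 11}.
g = 2: 2^165 ≡ 330; 2^110 ≡ 299; 2^66 ≡ 64; 2^30 ≡ 1 — hits 1, so not a primitive root.
g = 3: 3^165 ≡ 330; 3^110 ≡ 299; 3^66 ≡ 64; 3^30 ≡ 270 — none is 1, so 3 is a primitive root.
The smallest primitive root modulo 331 is 3.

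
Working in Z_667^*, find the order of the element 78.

77

The order of 78 must divide φ(667) = φ(23·29) = (23−1)·(29−1) = 22·28 = 616 = 2^3 · 7 · 11.
Divisors of 616: 1, 2, 4, 7, 8, 11, 14, 22, 28, 44, 56, 77, 88, 154, 308, 616.
Check 78^d mod 667 for each divisor in increasing order:
78^1 ≡ 78 (mod 667)
78^2 ≡ 81 (mod 667)
78^4 ≡ 558 (mod 667)
78^7 ≡ 349 (mod 667)
78^8 ≡ 542 (mod 667)
78^11 ≡ 645 (mod 667)
78^14 ≡ 407 (mod 667)
78^22 ≡ 484 (mod 667)
78^28 ≡ 233 (mod 667)
78^44 ≡ 139 (mod 667)
78^56 ≡ 262 (mod 667)
78^77 ≡ 1 (mod 667) ✓
So ord_667(78) = 77.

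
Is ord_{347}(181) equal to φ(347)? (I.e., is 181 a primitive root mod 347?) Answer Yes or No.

No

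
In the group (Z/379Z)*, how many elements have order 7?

φ(379) = 379 − 1 = 378 = 2 · 3^3 · 7.
(Z/379Z)^× is cyclic (|G| = 378); a cyclic group of order m has exactly φ(d) elements of each order d | m, and none otherwise.
7 | 378, and φ(7) = 7 − 1 = 6.

6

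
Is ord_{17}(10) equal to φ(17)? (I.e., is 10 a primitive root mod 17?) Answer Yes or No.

φ(17) = 17 − 1 = 16 = 2^4.
An element g generates (Z/17Z)^× iff g^(16/q) ≢ 1 (mod 17) for each prime q ∈ {2}.
10^8 ≡ 16 (mod 17)  [q = 2: ≢ 1 ✓]
All checks pass, so 10 has order 16 and is a primitive root modulo 17.

Yes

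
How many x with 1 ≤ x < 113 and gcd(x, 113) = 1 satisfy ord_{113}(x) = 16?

8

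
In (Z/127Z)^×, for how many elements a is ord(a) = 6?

2

φ(127) = 127 − 1 = 126 = 2 · 3^2 · 7.
In a cyclic group of order 126, there are φ(d) elements of order d for each divisor d of 126, and zero for non-divisors.
6 = 2 · 3 divides 126, and φ(6) = 2.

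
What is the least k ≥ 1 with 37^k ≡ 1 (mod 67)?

3

ord(37) | φ(67) = 67 − 1 = 66 = 2 · 3 · 11.
Divisors of 66: 1, 2, 3, 6, 11, 22, 33, 66.
Test each divisor d:
37^1 ≡ 37
37^2 ≡ 29
37^3 ≡ 1
The smallest such exponent is 3, so the order of 37 is 3.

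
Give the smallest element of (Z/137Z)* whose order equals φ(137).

3

φ(137) = 137 − 1 = 136 = 2^3 · 17.
g is a primitive root iff g^(136/q) ≢ 1 (mod 137) for each prime q ∈ {2, 17}.
g = 2: 2^68 ≡ 1 — hits 1, so not a primitive root.
g = 3: 3^68 ≡ 136; 3^8 ≡ 122 — none is 1, so 3 is a primitive root.
So 3 is the smallest generator of (Z/137Z)^×.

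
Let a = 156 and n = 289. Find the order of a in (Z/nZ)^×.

272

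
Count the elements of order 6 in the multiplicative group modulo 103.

2

φ(103) = 103 − 1 = 102 = 2 · 3 · 17.
Since (Z/103Z)^× is cyclic of order 102, the number of elements of order d is φ(d) when d | 102 and 0 otherwise.
6 = 2 · 3 divides 102, and φ(6) = 2.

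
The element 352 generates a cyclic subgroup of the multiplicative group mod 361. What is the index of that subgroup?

1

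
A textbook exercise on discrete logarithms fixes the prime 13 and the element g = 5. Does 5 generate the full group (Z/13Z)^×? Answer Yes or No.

No

φ(13) = 13 − 1 = 12 = 2^2 · 3.
5 is a primitive root mod 13 iff 5^(φ(13)/q) ≢ 1 for every prime q | φ(13), i.e. q ∈ {2, 3}.
5^6 ≡ 12 (mod 13)  [q = 2: ≢ 1 ✓]
5^4 ≡ 1 (mod 13)  [q = 3: ≡ 1 ✗]
The check at q = 3 fails, so 5 generates a proper subgroup.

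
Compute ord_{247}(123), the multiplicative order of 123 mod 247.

36

The order of 123 must divide φ(247) = φ(13·19) = (13−1)·(19−1) = 12·18 = 216 = 2^3 · 3^3.
Divisors of 216: 1, 2, 3, 4, 6, 8, 9, 12, 18, 24, 27, 36, 54, 72, 108, 216.
Check 123^d mod 247 for each divisor in increasing order:
123^1 ≡ 123 (mod 247)
123^2 ≡ 62 (mod 247)
123^3 ≡ 216 (mod 247)
123^4 ≡ 139 (mod 247)
123^6 ≡ 220 (mod 247)
123^8 ≡ 55 (mod 247)
123^9 ≡ 96 (mod 247)
123^12 ≡ 235 (mod 247)
123^18 ≡ 77 (mod 247)
123^24 ≡ 144 (mod 247)
123^27 ≡ 229 (mod 247)
123^36 ≡ 1 (mod 247) ✓
Therefore the multiplicative order of 123 modulo 247 is 36.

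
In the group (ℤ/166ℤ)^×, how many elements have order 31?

0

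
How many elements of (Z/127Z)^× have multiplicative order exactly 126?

36

φ(127) = 127 − 1 = 126 = 2 · 3^2 · 7.
In a cyclic group of order 126, there are φ(d) elements of order d for each divisor d of 126, and zero for non-divisors.
126 = 2 · 3^2 · 7 divides 126, and φ(126) = 36.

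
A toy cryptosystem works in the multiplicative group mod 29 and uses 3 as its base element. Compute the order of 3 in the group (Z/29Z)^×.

The order of 3 must divide φ(29) = 29 − 1 = 28 = 2^2 · 7.
Divisors of 28: 1, 2, 4, 7, 14, 28.
Compute 3^d (mod 29) for the divisors d until we hit 1:
3^1 ≡ 3 (mod 29)
3^2 ≡ 9 (mod 29)
3^4 ≡ 23 (mod 29)
3^7 ≡ 12 (mod 29)
3^14 ≡ 28 (mod 29)
3^28 ≡ 1 (mod 29) ✓
Therefore the multiplicative order of 3 modulo 29 is 28.

28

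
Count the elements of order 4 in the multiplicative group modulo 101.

φ(101) = 101 − 1 = 100 = 2^2 · 5^2.
(Z/101Z)^× is cyclic (|G| = 100); a cyclic group of order m has exactly φ(d) elements of each order d | m, and none otherwise.
4 = 2^2 divides 100, and φ(4) = 2.

2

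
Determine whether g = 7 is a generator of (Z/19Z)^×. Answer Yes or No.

No

φ(19) = 19 − 1 = 18 = 2 · 3^2.
An element g generates (Z/19Z)^× iff g^(18/q) ≢ 1 (mod 19) for each prime q ∈ {2, 3}.
7^9 ≡ 1 (mod 19)  [q = 2: ≡ 1 ✗]
7^6 ≡ 1 (mod 19)  [q = 3: ≡ 1 ✗]
7^9 ≡ 1 shows ord(7) | 9, strictly less than φ(19); not a primitive root.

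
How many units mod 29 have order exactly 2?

φ(29) = 29 − 1 = 28 = 2^2 · 7.
(Z/29Z)^× is cyclic (|G| = 28); a cyclic group of order m has exactly φ(d) elements of each order d | m, and none otherwise.
2 | 28, and φ(2) = 2 − 1 = 1.

1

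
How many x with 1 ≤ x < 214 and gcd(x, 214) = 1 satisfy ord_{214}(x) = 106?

φ(214) = φ(2)·φ(107) = 1·106 = 106 = 2 · 53.
(Z/214Z)^× is cyclic (|G| = 106); a cyclic group of order m has exactly φ(d) elements of each order d | m, and none otherwise.
106 = 2 · 53 divides 106, and φ(106) = 52.

52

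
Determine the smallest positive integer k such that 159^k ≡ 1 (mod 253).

110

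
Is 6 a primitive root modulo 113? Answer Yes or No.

φ(113) = 113 − 1 = 112 = 2^4 · 7.
It suffices to check that the order of 6 is not a proper divisor of 112: compute 6^(112/q) for q ∈ {2, 7}.
6^56 ≡ 112 (mod 113)  [q = 2: ≢ 1 ✓]
6^16 ≡ 30 (mod 113)  [q = 7: ≢ 1 ✓]
All checks pass, so 6 has order 112 and is a primitive root modulo 113.

Yes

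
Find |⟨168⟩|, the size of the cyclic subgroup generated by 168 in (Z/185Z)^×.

36

ord(168) | φ(185) = φ(5·37) = (5−1)·(37−1) = 4·36 = 144 = 2^4 · 3^2.
Divisors of 144: 1, 2, 3, 4, 6, 8, 9, 12, 16, 18, 24, 36, 48, 72, 144.
Compute 168^d (mod 185) for the divisors d until we hit 1:
168^1 ≡ 168 (mod 185)
168^2 ≡ 104 (mod 185)
168^3 ≡ 82 (mod 185)
168^4 ≡ 86 (mod 185)
168^6 ≡ 64 (mod 185)
168^8 ≡ 181 (mod 185)
168^9 ≡ 68 (mod 185)
168^12 ≡ 26 (mod 185)
168^16 ≡ 16 (mod 185)
168^18 ≡ 184 (mod 185)
168^24 ≡ 121 (mod 185)
168^36 ≡ 1 (mod 185) ✓
So ord_185(168) = 36.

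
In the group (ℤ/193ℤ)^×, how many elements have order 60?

0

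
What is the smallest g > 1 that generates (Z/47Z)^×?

φ(47) = 47 − 1 = 46 = 2 · 23.
Test candidates g = 2, 3, … against the prime factors q ∈ {2, 23} of φ(47): g is a generator iff g^(46/q) ≢ 1 for every such q.
g = 2: 2^23 ≡ 1 — hits 1, so not a primitive root.
g = 3: 3^23 ≡ 1 — hits 1, so not a primitive root.
g = 4: 4^23 ≡ 1 — hits 1, so not a primitive root.
g = 5: 5^23 ≡ 46; 5^2 ≡ 25 — none is 1, so 5 is a primitive root.
So 5 is the smallest generator of (Z/47Z)^×.

5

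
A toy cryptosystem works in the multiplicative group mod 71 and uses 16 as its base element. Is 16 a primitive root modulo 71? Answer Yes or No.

No

φ(71) = 71 − 1 = 70 = 2 · 5 · 7.
An element g generates (Z/71Z)^× iff g^(70/q) ≢ 1 (mod 71) for each prime q ∈ {2, 5, 7}.
16^35 ≡ 1 (mod 71)  [q = 2: ≡ 1 ✗]
16^14 ≡ 25 (mod 71)  [q = 5: ≢ 1 ✓]
16^10 ≡ 32 (mod 71)  [q = 7: ≢ 1 ✓]
16^35 ≡ 1 shows ord(16) | 35, strictly less than φ(71); not a primitive root.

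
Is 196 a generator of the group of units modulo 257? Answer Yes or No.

φ(257) = 257 − 1 = 256 = 2^8.
196 is a primitive root mod 257 iff 196^(φ(257)/q) ≢ 1 for every prime q | φ(257), i.e. q ∈ {2}.
196^128 ≡ 1 (mod 257)  [q = 2: ≡ 1 ✗]
196^128 ≡ 1 shows ord(196) | 128, strictly less than φ(257); not a primitive root.

No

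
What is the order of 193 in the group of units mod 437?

198

ord(193) | φ(437) = φ(19·23) = (19−1)·(23−1) = 18·22 = 396 = 2^2 · 3^2 · 11.
Divisors of 396: 1, 2, 3, 4, 6, 9, 11, 12, 18, 22, 33, 36, 44, 66, 99, 132, 198, 396.
Check 193^d mod 437 for each divisor in increasing order:
193^1 ≡ 193 (mod 437)
193^2 ≡ 104 (mod 437)
193^3 ≡ 407 (mod 437)
193^4 ≡ 328 (mod 437)
193^6 ≡ 26 (mod 437)
193^9 ≡ 94 (mod 437)
193^11 ≡ 162 (mod 437)
193^12 ≡ 239 (mod 437)
193^18 ≡ 96 (mod 437)
193^22 ≡ 24 (mod 437)
193^33 ≡ 392 (mod 437)
193^36 ≡ 39 (mod 437)
193^44 ≡ 139 (mod 437)
193^66 ≡ 277 (mod 437)
193^99 ≡ 208 (mod 437)
193^132 ≡ 254 (mod 437)
193^198 ≡ 1 (mod 437) ✓
Therefore the multiplicative order of 193 modulo 437 is 198.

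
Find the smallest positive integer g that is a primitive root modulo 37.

2

φ(37) = 37 − 1 = 36 = 2^2 · 3^2.
g is a primitive root iff g^(36/q) ≢ 1 (mod 37) for each prime q ∈ {2, 3}.
g = 2: 2^18 ≡ 36; 2^12 ≡ 26 — none is 1, so 2 is a primitive root.
Hence the least primitive root of 37 is 2.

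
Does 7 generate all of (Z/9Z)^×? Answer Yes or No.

No

φ(9) = φ(3^2) = 3·(3−1) = 6 = 2 · 3.
Test 7^(6/q) mod 9 for each prime factor q of 6:
7^3 ≡ 1 (mod 9)  [q = 2: ≡ 1 ✗]
7^2 ≡ 4 (mod 9)  [q = 3: ≢ 1 ✓]
Since 7^3 ≡ 1, the order of 7 divides 3 < 6, so 7 is not a primitive root.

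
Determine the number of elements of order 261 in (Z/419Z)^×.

0

φ(419) = 419 − 1 = 418 = 2 · 11 · 19.
In a cyclic group of order 418, there are φ(d) elements of order d for each divisor d of 418, and zero for non-divisors.
Since 261 ∤ 418, the count is 0.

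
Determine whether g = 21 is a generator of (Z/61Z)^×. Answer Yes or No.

No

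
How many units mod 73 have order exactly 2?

φ(73) = 73 − 1 = 72 = 2^3 · 3^2.
Since (Z/73Z)^× is cyclic of order 72, the number of elements of order d is φ(d) when d | 72 and 0 otherwise.
2 | 72, and φ(2) = 2 − 1 = 1.

1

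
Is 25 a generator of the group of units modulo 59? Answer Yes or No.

φ(59) = 59 − 1 = 58 = 2 · 29.
25 is a primitive root mod 59 iff 25^(φ(59)/q) ≢ 1 for every prime q | φ(59), i.e. q ∈ {2, 29}.
25^29 ≡ 1 (mod 59)  [q = 2: ≡ 1 ✗]
25^2 ≡ 35 (mod 59)  [q = 29: ≢ 1 ✓]
25^29 ≡ 1 shows ord(25) | 29, strictly less than φ(59); not a primitive root.

No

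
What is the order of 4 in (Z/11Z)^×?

Since 4 ∈ (Z/11Z)^×, its order divides φ(11) = 11 − 1 = 10 = 2 · 5.
Divisors of 10: 1, 2, 5, 10.
Check 4^d mod 11 for each divisor in increasing order:
4^1 ≡ 4
4^2 ≡ 5
4^5 ≡ 1
Hence ord(4) = 5.

5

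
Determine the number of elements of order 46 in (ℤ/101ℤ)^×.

0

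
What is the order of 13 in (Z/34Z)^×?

4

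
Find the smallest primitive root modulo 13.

φ(13) = 13 − 1 = 12 = 2^2 · 3.
Test candidates g = 2, 3, … against the prime factors q ∈ {2, 3} of φ(13): g is a generator iff g^(12/q) ≢ 1 for every such q.
g = 2: 2^6 ≡ 12; 2^4 ≡ 3 — none is 1, so 2 is a primitive root.
Hence the least primitive root of 13 is 2.

2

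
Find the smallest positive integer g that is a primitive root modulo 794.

5

φ(794) = φ(2)·φ(397) = 1·396 = 396 = 2^2 · 3^2 · 11.
Test candidates g = 2, 3, … against the prime factors q ∈ {2, 3, 11} of φ(794): g is a generator iff g^(396/q) ≢ 1 for every such q.
g = 2: gcd(2, 794) = 2 > 1, not a unit — skip.
g = 3: 3^198 ≡ 1 — hits 1, so not a primitive root.
g = 4: gcd(4, 794) = 2 > 1, not a unit — skip.
g = 5: 5^198 ≡ 793; 5^132 ≡ 759; 5^36 ≡ 687 — none is 1, so 5 is a primitive root.
The smallest primitive root modulo 794 is 5.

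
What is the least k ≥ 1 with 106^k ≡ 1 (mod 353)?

32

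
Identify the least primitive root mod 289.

φ(289) = φ(17^2) = 17·(17−1) = 272 = 2^4 · 17.
Test candidates g = 2, 3, … against the prime factors q ∈ {2, 17} of φ(289): g is a generator iff g^(272/q) ≢ 1 for every such q.
g = 2: 2^136 ≡ 1 — hits 1, so not a primitive root.
g = 3: 3^136 ≡ 288; 3^16 ≡ 171 — none is 1, so 3 is a primitive root.
So 3 is the smallest generator of (Z/289Z)^×.

3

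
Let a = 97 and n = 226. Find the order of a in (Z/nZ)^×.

The order of 97 must divide φ(226) = φ(2)·φ(113) = 1·112 = 112 = 2^4 · 7.
Divisors of 112: 1, 2, 4, 7, 8, 14, 16, 28, 56, 112.
Check 97^d mod 226 for each divisor in increasing order:
97^1 ≡ 97 (mod 226)
97^2 ≡ 143 (mod 226)
97^4 ≡ 109 (mod 226)
97^7 ≡ 225 (mod 226)
97^8 ≡ 129 (mod 226)
97^14 ≡ 1 (mod 226) ✓
Hence ord(97) = 14.

14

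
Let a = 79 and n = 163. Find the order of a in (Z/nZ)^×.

By Lagrange's theorem, ord_163(79) divides φ(163) = 163 − 1 = 162 = 2 · 3^4.
Divisors of 162: 1, 2, 3, 6, 9, 18, 27, 54, 81, 162.
Evaluate successive powers at the divisors of 162:
79^1 ≡ 79 (mod 163)
79^2 ≡ 47 (mod 163)
79^3 ≡ 127 (mod 163)
79^6 ≡ 155 (mod 163)
79^9 ≡ 125 (mod 163)
79^18 ≡ 140 (mod 163)
79^27 ≡ 59 (mod 163)
79^54 ≡ 58 (mod 163)
79^81 ≡ 162 (mod 163)
79^162 ≡ 1 (mod 163) ✓
Therefore the multiplicative order of 79 modulo 163 is 162.

162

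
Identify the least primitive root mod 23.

5

φ(23) = 23 − 1 = 22 = 2 · 11.
g is a primitive root iff g^(22/q) ≢ 1 (mod 23) for each prime q ∈ {2, 11}.
g = 2: 2^11 ≡ 1 — hits 1, so not a primitive root.
g = 3: 3^11 ≡ 1 — hits 1, so not a primitive root.
g = 4: 4^11 ≡ 1 — hits 1, so not a primitive root.
g = 5: 5^11 ≡ 22; 5^2 ≡ 2 — none is 1, so 5 is a primitive root.
So 5 is the smallest generator of (Z/23Z)^×.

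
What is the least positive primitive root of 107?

φ(107) = 107 − 1 = 106 = 2 · 53.
Test candidates g = 2, 3, … against the prime factors q ∈ {2, 53} of φ(107): g is a generator iff g^(106/q) ≢ 1 for every such q.
g = 2: 2^53 ≡ 106; 2^2 ≡ 4 — none is 1, so 2 is a primitive root.
The smallest primitive root modulo 107 is 2.

2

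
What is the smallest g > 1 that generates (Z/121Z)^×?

2

φ(121) = φ(11^2) = 11·(11−1) = 110 = 2 · 5 · 11.
Test candidates g = 2, 3, … against the prime factors q ∈ {2, 5, 11} of φ(121): g is a generator iff g^(110/q) ≢ 1 for every such q.
g = 2: 2^55 ≡ 120; 2^22 ≡ 81; 2^10 ≡ 56 — none is 1, so 2 is a primitive root.
So 2 is the smallest generator of (Z/121Z)^×.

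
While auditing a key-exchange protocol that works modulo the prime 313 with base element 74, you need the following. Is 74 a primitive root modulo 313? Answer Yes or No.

Yes

φ(313) = 313 − 1 = 312 = 2^3 · 3 · 13.
It suffices to check that the order of 74 is not a proper divisor of 312: compute 74^(312/q) for q ∈ {2, 3, 13}.
74^156 ≡ 312 (mod 313)  [q = 2: ≢ 1 ✓]
74^104 ≡ 98 (mod 313)  [q = 3: ≢ 1 ✓]
74^24 ≡ 277 (mod 313)  [q = 13: ≢ 1 ✓]
None equal 1, so ord_313(74) = 312: 74 is a primitive root.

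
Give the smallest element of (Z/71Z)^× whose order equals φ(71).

7

φ(71) = 71 − 1 = 70 = 2 · 5 · 7.
g is a primitive root iff g^(70/q) ≢ 1 (mod 71) for each prime q ∈ {2, 5, 7}.
g = 2: 2^35 ≡ 1 — hits 1, so not a primitive root.
g = 3: 3^35 ≡ 1 — hits 1, so not a primitive root.
g = 4: 4^35 ≡ 1 — hits 1, so not a primitive root.
g = 5: 5^35 ≡ 1 — hits 1, so not a primitive root.
g = 6: 6^35 ≡ 1 — hits 1, so not a primitive root.
g = 7: 7^35 ≡ 70; 7^14 ≡ 54; 7^10 ≡ 45 — none is 1, so 7 is a primitive root.
So 7 is the smallest generator of (Z/71Z)^×.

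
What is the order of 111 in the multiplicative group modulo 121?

By Lagrange's theorem, ord_121(111) divides φ(121) = φ(11^2) = 11·(11−1) = 110 = 2 · 5 · 11.
Divisors of 110: 1, 2, 5, 10, 11, 22, 55, 110.
Test each divisor d:
111^1 ≡ 111
111^2 ≡ 100
111^5 ≡ 67
111^10 ≡ 12
111^11 ≡ 1
Therefore the multiplicative order of 111 modulo 121 is 11.

11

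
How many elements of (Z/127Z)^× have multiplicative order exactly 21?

φ(127) = 127 − 1 = 126 = 2 · 3^2 · 7.
(Z/127Z)^× is cyclic (|G| = 126); a cyclic group of order m has exactly φ(d) elements of each order d | m, and none otherwise.
21 = 3 · 7 divides 126, and φ(21) = 12.

12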